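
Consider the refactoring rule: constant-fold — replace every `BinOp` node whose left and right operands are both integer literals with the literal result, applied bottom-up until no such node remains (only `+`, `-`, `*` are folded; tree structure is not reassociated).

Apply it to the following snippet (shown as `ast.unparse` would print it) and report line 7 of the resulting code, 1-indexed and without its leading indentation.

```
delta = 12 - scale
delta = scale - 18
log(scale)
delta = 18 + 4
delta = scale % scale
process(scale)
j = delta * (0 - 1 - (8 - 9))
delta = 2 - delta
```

j = delta * 0

Transformed code:
delta = 12 - scale
delta = scale - 18
log(scale)
delta = 22
delta = scale % scale
process(scale)
j = delta * 0
delta = 2 - delta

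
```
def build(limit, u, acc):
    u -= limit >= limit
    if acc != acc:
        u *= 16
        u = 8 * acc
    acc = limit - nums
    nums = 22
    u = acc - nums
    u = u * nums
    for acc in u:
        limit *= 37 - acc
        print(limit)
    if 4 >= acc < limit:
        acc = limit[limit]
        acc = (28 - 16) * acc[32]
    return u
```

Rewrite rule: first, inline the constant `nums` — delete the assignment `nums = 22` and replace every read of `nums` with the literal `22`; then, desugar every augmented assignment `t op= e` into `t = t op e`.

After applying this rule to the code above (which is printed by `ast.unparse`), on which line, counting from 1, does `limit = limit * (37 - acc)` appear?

Transformed code:
def build(limit, u, acc):
    u = u - (limit >= limit)
    if acc != acc:
        u = u * 16
        u = 8 * acc
    acc = limit - 22
    u = acc - 22
    u = u * 22
    for acc in u:
        limit = limit * (37 - acc)
        print(limit)
    if 4 >= acc < limit:
        acc = limit[limit]
        acc = (28 - 16) * acc[32]
    return u

10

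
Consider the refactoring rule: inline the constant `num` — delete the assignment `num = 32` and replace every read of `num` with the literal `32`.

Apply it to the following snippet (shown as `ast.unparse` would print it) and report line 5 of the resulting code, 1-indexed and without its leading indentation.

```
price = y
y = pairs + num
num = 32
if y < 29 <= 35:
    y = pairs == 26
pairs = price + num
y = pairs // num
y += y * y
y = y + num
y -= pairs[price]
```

Transformed code:
price = y
y = pairs + 32
if y < 29 <= 35:
    y = pairs == 26
pairs = price + 32
y = pairs // 32
y += y * y
y = y + 32
y -= pairs[price]

pairs = price + 32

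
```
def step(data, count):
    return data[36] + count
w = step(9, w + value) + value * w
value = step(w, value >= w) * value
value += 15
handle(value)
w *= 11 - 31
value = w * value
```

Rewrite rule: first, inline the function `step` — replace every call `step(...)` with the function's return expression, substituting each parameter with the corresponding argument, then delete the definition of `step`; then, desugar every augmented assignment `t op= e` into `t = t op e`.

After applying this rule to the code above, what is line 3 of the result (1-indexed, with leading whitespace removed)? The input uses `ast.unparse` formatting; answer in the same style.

Transformed code:
w = 9[36] + (w + value) + value * w
value = (w[36] + (value >= w)) * value
value = value + 15
handle(value)
w = w * (11 - 31)
value = w * value

value = value + 15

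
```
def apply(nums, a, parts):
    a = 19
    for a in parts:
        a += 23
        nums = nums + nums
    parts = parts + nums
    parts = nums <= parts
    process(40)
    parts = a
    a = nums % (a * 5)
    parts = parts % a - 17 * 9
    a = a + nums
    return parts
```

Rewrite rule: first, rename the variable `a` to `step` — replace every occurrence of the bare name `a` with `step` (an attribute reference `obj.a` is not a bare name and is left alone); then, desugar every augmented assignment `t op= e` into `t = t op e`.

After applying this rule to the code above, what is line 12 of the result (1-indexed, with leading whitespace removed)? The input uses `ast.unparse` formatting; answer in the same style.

Transformed code:
def apply(nums, step, parts):
    step = 19
    for step in parts:
        step = step + 23
        nums = nums + nums
    parts = parts + nums
    parts = nums <= parts
    process(40)
    parts = step
    step = nums % (step * 5)
    parts = parts % step - 17 * 9
    step = step + nums
    return parts

step = step + nums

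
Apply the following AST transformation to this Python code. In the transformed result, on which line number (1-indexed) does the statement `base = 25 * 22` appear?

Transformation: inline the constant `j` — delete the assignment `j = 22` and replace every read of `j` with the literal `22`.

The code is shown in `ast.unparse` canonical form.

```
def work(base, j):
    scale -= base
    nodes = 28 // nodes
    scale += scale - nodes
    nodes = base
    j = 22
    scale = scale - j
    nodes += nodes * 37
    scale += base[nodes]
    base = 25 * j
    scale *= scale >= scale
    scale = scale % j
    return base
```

Transformed code:
def work(base, j):
    scale -= base
    nodes = 28 // nodes
    scale += scale - nodes
    nodes = base
    scale = scale - 22
    nodes += nodes * 37
    scale += base[nodes]
    base = 25 * 22
    scale *= scale >= scale
    scale = scale % 22
    return base

9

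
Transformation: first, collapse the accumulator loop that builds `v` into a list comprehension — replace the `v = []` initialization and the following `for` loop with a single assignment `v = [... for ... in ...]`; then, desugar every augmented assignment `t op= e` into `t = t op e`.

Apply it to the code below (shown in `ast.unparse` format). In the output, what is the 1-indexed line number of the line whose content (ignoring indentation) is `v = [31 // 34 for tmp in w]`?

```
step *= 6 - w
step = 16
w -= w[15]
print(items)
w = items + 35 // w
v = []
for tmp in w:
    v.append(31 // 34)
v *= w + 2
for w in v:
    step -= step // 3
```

Transformed code:
step = step * (6 - w)
step = 16
w = w - w[15]
print(items)
w = items + 35 // w
v = [31 // 34 for tmp in w]
v = v * (w + 2)
for w in v:
    step = step - step // 3

6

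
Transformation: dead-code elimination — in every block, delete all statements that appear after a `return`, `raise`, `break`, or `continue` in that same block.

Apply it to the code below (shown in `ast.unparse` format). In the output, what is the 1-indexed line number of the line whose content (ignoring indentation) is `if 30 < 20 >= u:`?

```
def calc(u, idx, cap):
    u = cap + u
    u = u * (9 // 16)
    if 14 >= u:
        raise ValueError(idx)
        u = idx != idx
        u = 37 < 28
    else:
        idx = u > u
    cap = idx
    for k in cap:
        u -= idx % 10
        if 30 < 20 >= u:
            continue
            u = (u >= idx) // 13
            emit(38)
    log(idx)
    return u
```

11

Transformed code:
def calc(u, idx, cap):
    u = cap + u
    u = u * (9 // 16)
    if 14 >= u:
        raise ValueError(idx)
    else:
        idx = u > u
    cap = idx
    for k in cap:
        u -= idx % 10
        if 30 < 20 >= u:
            continue
    log(idx)
    return u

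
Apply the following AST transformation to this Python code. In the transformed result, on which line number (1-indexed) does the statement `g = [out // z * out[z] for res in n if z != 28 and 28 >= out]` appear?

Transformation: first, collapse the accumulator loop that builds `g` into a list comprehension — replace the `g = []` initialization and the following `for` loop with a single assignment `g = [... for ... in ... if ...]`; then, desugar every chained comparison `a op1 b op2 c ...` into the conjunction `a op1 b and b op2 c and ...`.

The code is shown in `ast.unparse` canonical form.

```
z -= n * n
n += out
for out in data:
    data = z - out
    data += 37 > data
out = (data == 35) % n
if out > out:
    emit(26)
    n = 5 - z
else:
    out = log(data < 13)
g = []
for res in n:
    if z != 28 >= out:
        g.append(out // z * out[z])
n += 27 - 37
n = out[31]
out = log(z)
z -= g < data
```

Transformed code:
z -= n * n
n += out
for out in data:
    data = z - out
    data += 37 > data
out = (data == 35) % n
if out > out:
    emit(26)
    n = 5 - z
else:
    out = log(data < 13)
g = [out // z * out[z] for res in n if z != 28 and 28 >= out]
n += 27 - 37
n = out[31]
out = log(z)
z -= g < data

12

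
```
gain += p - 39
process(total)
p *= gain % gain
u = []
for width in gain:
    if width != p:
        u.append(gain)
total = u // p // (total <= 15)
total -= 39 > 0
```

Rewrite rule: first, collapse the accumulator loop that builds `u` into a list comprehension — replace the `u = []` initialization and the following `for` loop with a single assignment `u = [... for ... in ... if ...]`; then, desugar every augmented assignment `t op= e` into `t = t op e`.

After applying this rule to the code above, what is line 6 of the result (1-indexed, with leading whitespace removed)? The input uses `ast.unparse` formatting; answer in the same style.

Transformed code:
gain = gain + (p - 39)
process(total)
p = p * (gain % gain)
u = [gain for width in gain if width != p]
total = u // p // (total <= 15)
total = total - (39 > 0)

total = total - (39 > 0)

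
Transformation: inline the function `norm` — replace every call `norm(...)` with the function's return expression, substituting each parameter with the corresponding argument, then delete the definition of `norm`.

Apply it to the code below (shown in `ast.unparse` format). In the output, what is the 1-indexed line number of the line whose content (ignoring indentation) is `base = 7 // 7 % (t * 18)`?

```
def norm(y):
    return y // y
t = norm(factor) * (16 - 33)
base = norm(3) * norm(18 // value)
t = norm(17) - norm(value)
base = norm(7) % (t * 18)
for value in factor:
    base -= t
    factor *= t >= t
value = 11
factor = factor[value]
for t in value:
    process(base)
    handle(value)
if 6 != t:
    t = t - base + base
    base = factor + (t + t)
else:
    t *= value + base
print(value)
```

4

Transformed code:
t = factor // factor * (16 - 33)
base = 3 // 3 * (18 // value // (18 // value))
t = 17 // 17 - value // value
base = 7 // 7 % (t * 18)
for value in factor:
    base -= t
    factor *= t >= t
value = 11
factor = factor[value]
for t in value:
    process(base)
    handle(value)
if 6 != t:
    t = t - base + base
    base = factor + (t + t)
else:
    t *= value + base
print(value)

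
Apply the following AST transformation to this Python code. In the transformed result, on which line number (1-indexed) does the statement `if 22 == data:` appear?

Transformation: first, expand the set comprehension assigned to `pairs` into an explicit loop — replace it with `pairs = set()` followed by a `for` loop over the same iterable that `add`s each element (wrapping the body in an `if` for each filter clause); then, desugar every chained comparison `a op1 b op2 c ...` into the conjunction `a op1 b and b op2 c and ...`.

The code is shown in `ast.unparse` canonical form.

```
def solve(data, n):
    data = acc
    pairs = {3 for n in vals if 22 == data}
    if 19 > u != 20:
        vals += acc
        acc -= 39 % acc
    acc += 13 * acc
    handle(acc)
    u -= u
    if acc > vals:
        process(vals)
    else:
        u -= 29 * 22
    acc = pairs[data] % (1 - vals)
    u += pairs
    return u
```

Transformed code:
def solve(data, n):
    data = acc
    pairs = set()
    for n in vals:
        if 22 == data:
            pairs.add(3)
    if 19 > u and u != 20:
        vals += acc
        acc -= 39 % acc
    acc += 13 * acc
    handle(acc)
    u -= u
    if acc > vals:
        process(vals)
    else:
        u -= 29 * 22
    acc = pairs[data] % (1 - vals)
    u += pairs
    return u

5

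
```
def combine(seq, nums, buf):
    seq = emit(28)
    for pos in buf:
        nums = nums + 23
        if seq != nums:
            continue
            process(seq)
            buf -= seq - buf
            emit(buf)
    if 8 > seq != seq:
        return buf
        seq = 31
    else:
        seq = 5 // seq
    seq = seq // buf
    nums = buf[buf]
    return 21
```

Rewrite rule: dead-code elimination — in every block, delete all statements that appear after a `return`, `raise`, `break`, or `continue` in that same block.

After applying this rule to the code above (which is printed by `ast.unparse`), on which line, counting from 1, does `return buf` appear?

Transformed code:
def combine(seq, nums, buf):
    seq = emit(28)
    for pos in buf:
        nums = nums + 23
        if seq != nums:
            continue
    if 8 > seq != seq:
        return buf
    else:
        seq = 5 // seq
    seq = seq // buf
    nums = buf[buf]
    return 21

8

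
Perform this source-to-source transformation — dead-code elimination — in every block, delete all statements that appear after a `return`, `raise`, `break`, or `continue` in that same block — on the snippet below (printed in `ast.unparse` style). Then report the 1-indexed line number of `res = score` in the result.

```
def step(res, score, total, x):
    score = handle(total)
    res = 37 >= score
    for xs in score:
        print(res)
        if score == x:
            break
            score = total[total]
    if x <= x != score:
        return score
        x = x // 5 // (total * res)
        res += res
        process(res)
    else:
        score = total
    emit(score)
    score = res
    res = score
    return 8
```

14

Transformed code:
def step(res, score, total, x):
    score = handle(total)
    res = 37 >= score
    for xs in score:
        print(res)
        if score == x:
            break
    if x <= x != score:
        return score
    else:
        score = total
    emit(score)
    score = res
    res = score
    return 8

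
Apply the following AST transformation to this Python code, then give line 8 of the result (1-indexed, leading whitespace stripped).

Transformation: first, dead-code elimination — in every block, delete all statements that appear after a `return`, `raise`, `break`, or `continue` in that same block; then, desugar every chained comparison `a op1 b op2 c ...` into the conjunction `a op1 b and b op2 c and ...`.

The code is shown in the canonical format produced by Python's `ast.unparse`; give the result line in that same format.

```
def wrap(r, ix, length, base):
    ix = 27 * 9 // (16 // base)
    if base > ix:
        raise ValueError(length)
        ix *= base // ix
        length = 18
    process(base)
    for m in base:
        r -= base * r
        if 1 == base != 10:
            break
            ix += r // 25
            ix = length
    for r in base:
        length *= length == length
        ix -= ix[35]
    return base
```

if 1 == base and base != 10:

Transformed code:
def wrap(r, ix, length, base):
    ix = 27 * 9 // (16 // base)
    if base > ix:
        raise ValueError(length)
    process(base)
    for m in base:
        r -= base * r
        if 1 == base and base != 10:
            break
    for r in base:
        length *= length == length
        ix -= ix[35]
    return base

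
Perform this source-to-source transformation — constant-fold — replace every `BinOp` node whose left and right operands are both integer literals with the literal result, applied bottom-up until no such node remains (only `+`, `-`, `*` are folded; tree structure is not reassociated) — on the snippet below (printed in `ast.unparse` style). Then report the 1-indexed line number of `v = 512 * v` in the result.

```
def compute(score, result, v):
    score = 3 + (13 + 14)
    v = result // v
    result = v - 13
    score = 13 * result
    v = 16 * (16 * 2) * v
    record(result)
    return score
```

Transformed code:
def compute(score, result, v):
    score = 30
    v = result // v
    result = v - 13
    score = 13 * result
    v = 512 * v
    record(result)
    return score

6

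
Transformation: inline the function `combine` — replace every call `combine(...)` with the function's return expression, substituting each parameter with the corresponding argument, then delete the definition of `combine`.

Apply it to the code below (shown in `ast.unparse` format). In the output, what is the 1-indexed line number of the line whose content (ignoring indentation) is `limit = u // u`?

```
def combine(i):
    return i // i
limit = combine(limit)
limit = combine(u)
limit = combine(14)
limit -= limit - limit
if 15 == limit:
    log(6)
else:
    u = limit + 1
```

Transformed code:
limit = limit // limit
limit = u // u
limit = 14 // 14
limit -= limit - limit
if 15 == limit:
    log(6)
else:
    u = limit + 1

2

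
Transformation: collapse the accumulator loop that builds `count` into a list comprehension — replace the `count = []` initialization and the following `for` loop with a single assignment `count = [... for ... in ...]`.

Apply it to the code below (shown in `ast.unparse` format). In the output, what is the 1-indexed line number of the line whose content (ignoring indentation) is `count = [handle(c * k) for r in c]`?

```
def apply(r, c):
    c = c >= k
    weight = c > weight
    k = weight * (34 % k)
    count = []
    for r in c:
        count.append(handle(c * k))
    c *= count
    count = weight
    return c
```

Transformed code:
def apply(r, c):
    c = c >= k
    weight = c > weight
    k = weight * (34 % k)
    count = [handle(c * k) for r in c]
    c *= count
    count = weight
    return c

5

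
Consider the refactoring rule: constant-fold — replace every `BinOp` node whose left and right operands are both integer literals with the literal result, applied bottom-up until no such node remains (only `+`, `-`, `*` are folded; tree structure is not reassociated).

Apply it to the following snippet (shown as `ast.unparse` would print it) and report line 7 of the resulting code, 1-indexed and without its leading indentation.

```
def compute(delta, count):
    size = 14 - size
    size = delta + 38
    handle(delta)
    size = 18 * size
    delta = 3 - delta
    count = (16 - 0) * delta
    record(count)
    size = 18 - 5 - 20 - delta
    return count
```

Transformed code:
def compute(delta, count):
    size = 14 - size
    size = delta + 38
    handle(delta)
    size = 18 * size
    delta = 3 - delta
    count = 16 * delta
    record(count)
    size = -7 - delta
    return count

count = 16 * delta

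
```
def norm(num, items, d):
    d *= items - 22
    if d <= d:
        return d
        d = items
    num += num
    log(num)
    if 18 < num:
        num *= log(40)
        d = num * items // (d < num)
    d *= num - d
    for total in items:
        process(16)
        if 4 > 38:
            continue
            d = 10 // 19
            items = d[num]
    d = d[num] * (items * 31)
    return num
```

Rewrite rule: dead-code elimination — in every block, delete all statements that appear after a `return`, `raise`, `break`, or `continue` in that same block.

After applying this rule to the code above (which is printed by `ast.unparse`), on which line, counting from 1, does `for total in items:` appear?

11

Transformed code:
def norm(num, items, d):
    d *= items - 22
    if d <= d:
        return d
    num += num
    log(num)
    if 18 < num:
        num *= log(40)
        d = num * items // (d < num)
    d *= num - d
    for total in items:
        process(16)
        if 4 > 38:
            continue
    d = d[num] * (items * 31)
    return num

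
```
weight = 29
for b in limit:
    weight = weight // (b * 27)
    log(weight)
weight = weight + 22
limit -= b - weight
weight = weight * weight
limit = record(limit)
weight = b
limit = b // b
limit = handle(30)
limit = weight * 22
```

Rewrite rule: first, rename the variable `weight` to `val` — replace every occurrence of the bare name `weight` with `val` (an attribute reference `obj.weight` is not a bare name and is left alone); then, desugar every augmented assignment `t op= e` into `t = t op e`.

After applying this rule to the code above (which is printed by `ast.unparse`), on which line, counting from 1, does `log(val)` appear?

4

Transformed code:
val = 29
for b in limit:
    val = val // (b * 27)
    log(val)
val = val + 22
limit = limit - (b - val)
val = val * val
limit = record(limit)
val = b
limit = b // b
limit = handle(30)
limit = val * 22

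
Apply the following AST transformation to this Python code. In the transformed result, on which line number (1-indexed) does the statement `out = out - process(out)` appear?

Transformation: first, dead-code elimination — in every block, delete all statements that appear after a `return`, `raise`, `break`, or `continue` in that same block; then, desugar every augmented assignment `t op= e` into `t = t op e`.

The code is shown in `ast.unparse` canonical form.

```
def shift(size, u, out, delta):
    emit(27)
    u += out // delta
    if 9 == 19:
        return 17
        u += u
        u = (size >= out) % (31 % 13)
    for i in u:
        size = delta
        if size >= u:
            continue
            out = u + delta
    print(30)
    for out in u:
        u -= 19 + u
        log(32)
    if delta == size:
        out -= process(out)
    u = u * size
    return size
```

15

Transformed code:
def shift(size, u, out, delta):
    emit(27)
    u = u + out // delta
    if 9 == 19:
        return 17
    for i in u:
        size = delta
        if size >= u:
            continue
    print(30)
    for out in u:
        u = u - (19 + u)
        log(32)
    if delta == size:
        out = out - process(out)
    u = u * size
    return size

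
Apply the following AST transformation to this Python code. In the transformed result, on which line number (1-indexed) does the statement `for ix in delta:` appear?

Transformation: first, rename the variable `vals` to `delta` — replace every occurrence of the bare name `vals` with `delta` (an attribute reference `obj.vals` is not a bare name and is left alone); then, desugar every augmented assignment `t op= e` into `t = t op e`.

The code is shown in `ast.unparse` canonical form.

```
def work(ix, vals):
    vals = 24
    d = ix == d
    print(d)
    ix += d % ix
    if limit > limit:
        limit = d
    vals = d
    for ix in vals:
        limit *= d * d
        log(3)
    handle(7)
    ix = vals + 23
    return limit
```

9

Transformed code:
def work(ix, delta):
    delta = 24
    d = ix == d
    print(d)
    ix = ix + d % ix
    if limit > limit:
        limit = d
    delta = d
    for ix in delta:
        limit = limit * (d * d)
        log(3)
    handle(7)
    ix = delta + 23
    return limit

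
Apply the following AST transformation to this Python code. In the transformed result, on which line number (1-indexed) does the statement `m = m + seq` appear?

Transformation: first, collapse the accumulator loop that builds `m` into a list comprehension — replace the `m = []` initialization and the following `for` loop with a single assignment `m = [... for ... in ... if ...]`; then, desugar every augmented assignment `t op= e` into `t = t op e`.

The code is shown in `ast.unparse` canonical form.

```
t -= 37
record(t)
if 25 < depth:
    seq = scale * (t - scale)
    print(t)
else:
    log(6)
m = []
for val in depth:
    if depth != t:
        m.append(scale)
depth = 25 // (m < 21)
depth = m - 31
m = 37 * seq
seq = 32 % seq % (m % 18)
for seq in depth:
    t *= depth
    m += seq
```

15

Transformed code:
t = t - 37
record(t)
if 25 < depth:
    seq = scale * (t - scale)
    print(t)
else:
    log(6)
m = [scale for val in depth if depth != t]
depth = 25 // (m < 21)
depth = m - 31
m = 37 * seq
seq = 32 % seq % (m % 18)
for seq in depth:
    t = t * depth
    m = m + seq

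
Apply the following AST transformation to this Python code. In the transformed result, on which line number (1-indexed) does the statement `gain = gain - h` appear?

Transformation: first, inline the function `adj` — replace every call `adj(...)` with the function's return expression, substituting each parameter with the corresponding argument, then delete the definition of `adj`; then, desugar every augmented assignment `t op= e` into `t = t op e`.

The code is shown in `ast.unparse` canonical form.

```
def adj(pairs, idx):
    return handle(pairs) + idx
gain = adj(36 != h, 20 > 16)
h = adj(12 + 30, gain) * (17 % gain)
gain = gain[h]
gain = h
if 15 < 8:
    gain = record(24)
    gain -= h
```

7

Transformed code:
gain = handle(36 != h) + (20 > 16)
h = (handle(12 + 30) + gain) * (17 % gain)
gain = gain[h]
gain = h
if 15 < 8:
    gain = record(24)
    gain = gain - h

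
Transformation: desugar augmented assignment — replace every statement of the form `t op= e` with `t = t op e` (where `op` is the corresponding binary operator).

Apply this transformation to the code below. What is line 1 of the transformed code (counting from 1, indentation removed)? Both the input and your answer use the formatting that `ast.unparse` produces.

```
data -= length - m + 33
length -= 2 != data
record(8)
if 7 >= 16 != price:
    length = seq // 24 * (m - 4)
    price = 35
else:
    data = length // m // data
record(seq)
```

data = data - (length - m + 33)

Transformed code:
data = data - (length - m + 33)
length = length - (2 != data)
record(8)
if 7 >= 16 != price:
    length = seq // 24 * (m - 4)
    price = 35
else:
    data = length // m // data
record(seq)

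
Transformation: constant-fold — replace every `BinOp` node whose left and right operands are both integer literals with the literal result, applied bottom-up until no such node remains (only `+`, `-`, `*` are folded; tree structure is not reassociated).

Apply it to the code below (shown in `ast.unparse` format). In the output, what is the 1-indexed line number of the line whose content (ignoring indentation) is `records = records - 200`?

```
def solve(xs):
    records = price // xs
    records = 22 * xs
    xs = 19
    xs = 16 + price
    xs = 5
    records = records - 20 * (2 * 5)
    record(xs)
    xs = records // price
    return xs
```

Transformed code:
def solve(xs):
    records = price // xs
    records = 22 * xs
    xs = 19
    xs = 16 + price
    xs = 5
    records = records - 200
    record(xs)
    xs = records // price
    return xs

7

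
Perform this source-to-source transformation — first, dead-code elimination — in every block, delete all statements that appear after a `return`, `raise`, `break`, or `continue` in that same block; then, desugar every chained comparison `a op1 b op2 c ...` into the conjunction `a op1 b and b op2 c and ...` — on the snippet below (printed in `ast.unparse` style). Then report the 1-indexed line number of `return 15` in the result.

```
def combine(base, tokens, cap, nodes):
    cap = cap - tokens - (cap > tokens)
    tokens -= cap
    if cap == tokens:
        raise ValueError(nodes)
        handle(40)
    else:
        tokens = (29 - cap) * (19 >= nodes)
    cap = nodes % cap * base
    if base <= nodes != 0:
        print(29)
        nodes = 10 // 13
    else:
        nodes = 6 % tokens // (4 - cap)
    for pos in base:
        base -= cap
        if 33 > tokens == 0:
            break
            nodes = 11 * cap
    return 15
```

18

Transformed code:
def combine(base, tokens, cap, nodes):
    cap = cap - tokens - (cap > tokens)
    tokens -= cap
    if cap == tokens:
        raise ValueError(nodes)
    else:
        tokens = (29 - cap) * (19 >= nodes)
    cap = nodes % cap * base
    if base <= nodes and nodes != 0:
        print(29)
        nodes = 10 // 13
    else:
        nodes = 6 % tokens // (4 - cap)
    for pos in base:
        base -= cap
        if 33 > tokens and tokens == 0:
            break
    return 15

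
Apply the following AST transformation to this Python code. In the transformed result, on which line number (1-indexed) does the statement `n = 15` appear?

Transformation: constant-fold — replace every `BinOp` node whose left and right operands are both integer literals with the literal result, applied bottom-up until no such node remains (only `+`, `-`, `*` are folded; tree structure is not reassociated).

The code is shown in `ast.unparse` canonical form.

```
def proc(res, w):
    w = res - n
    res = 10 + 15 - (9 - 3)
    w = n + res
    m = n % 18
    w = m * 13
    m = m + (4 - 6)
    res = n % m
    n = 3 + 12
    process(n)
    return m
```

9

Transformed code:
def proc(res, w):
    w = res - n
    res = 19
    w = n + res
    m = n % 18
    w = m * 13
    m = m + -2
    res = n % m
    n = 15
    process(n)
    return m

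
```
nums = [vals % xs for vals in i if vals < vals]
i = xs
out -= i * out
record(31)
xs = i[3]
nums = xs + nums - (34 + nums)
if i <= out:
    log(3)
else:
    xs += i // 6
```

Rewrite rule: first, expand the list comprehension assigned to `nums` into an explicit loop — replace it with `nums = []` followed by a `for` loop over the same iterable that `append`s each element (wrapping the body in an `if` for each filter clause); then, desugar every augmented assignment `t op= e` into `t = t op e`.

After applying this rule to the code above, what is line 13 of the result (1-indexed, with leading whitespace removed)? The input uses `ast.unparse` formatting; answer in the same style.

xs = xs + i // 6

Transformed code:
nums = []
for vals in i:
    if vals < vals:
        nums.append(vals % xs)
i = xs
out = out - i * out
record(31)
xs = i[3]
nums = xs + nums - (34 + nums)
if i <= out:
    log(3)
else:
    xs = xs + i // 6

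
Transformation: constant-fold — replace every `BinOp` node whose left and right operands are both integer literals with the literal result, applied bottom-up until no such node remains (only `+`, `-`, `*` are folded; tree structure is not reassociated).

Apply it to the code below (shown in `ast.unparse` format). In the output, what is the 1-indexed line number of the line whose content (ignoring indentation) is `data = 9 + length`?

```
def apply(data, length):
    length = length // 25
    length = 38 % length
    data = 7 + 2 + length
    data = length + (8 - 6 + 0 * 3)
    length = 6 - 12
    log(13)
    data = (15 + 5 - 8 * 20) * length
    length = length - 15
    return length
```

Transformed code:
def apply(data, length):
    length = length // 25
    length = 38 % length
    data = 9 + length
    data = length + 2
    length = -6
    log(13)
    data = -140 * length
    length = length - 15
    return length

4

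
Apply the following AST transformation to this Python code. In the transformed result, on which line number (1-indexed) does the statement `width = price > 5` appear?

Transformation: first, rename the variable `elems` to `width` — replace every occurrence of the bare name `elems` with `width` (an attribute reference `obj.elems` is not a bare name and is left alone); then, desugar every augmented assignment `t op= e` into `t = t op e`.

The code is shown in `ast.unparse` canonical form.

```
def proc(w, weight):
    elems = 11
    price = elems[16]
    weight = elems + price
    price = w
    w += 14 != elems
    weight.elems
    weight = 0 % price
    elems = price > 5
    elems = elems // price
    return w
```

9

Transformed code:
def proc(w, weight):
    width = 11
    price = width[16]
    weight = width + price
    price = w
    w = w + (14 != width)
    weight.elems
    weight = 0 % price
    width = price > 5
    width = width // price
    return w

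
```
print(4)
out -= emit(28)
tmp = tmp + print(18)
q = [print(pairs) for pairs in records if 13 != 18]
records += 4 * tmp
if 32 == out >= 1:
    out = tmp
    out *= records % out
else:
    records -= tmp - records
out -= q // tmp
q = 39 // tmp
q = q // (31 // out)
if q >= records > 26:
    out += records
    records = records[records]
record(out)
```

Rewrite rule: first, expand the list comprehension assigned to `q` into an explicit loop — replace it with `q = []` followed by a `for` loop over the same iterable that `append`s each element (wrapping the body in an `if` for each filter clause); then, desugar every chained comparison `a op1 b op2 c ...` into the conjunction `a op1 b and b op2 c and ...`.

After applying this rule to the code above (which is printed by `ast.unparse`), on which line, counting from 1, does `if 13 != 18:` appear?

6

Transformed code:
print(4)
out -= emit(28)
tmp = tmp + print(18)
q = []
for pairs in records:
    if 13 != 18:
        q.append(print(pairs))
records += 4 * tmp
if 32 == out and out >= 1:
    out = tmp
    out *= records % out
else:
    records -= tmp - records
out -= q // tmp
q = 39 // tmp
q = q // (31 // out)
if q >= records and records > 26:
    out += records
    records = records[records]
record(out)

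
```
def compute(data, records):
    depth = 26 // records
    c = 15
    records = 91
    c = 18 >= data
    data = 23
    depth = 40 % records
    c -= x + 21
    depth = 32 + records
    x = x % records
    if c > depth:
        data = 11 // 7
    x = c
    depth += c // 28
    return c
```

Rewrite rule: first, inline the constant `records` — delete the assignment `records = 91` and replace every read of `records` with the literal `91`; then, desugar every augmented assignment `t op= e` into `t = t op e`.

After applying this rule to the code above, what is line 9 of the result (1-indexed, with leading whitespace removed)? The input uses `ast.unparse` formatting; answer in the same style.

x = x % 91

Transformed code:
def compute(data, records):
    depth = 26 // 91
    c = 15
    c = 18 >= data
    data = 23
    depth = 40 % 91
    c = c - (x + 21)
    depth = 32 + 91
    x = x % 91
    if c > depth:
        data = 11 // 7
    x = c
    depth = depth + c // 28
    return c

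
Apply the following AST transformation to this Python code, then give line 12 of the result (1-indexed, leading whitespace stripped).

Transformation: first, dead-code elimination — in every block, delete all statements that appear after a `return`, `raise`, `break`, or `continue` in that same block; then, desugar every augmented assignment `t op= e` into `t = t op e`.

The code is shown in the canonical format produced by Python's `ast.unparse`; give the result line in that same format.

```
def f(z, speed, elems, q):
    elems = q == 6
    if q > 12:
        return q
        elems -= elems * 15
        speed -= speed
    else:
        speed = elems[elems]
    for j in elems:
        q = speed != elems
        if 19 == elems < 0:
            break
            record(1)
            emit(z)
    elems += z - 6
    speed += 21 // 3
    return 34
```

Transformed code:
def f(z, speed, elems, q):
    elems = q == 6
    if q > 12:
        return q
    else:
        speed = elems[elems]
    for j in elems:
        q = speed != elems
        if 19 == elems < 0:
            break
    elems = elems + (z - 6)
    speed = speed + 21 // 3
    return 34

speed = speed + 21 // 3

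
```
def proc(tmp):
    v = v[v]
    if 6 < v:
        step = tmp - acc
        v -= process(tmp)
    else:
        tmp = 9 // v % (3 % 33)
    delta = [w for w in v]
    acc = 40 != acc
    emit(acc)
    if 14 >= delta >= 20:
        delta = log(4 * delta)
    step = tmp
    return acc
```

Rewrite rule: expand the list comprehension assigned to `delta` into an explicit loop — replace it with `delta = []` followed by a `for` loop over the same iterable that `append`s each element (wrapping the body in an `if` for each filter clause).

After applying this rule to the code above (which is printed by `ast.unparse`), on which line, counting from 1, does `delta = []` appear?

8

Transformed code:
def proc(tmp):
    v = v[v]
    if 6 < v:
        step = tmp - acc
        v -= process(tmp)
    else:
        tmp = 9 // v % (3 % 33)
    delta = []
    for w in v:
        delta.append(w)
    acc = 40 != acc
    emit(acc)
    if 14 >= delta >= 20:
        delta = log(4 * delta)
    step = tmp
    return acc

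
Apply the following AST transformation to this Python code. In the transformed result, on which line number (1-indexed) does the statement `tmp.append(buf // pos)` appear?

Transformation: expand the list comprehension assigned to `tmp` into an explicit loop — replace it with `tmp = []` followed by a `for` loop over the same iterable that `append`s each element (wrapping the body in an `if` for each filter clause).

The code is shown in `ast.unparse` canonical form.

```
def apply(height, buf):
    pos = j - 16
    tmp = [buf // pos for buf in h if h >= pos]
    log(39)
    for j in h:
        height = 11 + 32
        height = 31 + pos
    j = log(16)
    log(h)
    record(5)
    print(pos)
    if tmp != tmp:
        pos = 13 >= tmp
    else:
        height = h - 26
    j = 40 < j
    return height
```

6

Transformed code:
def apply(height, buf):
    pos = j - 16
    tmp = []
    for buf in h:
        if h >= pos:
            tmp.append(buf // pos)
    log(39)
    for j in h:
        height = 11 + 32
        height = 31 + pos
    j = log(16)
    log(h)
    record(5)
    print(pos)
    if tmp != tmp:
        pos = 13 >= tmp
    else:
        height = h - 26
    j = 40 < j
    return height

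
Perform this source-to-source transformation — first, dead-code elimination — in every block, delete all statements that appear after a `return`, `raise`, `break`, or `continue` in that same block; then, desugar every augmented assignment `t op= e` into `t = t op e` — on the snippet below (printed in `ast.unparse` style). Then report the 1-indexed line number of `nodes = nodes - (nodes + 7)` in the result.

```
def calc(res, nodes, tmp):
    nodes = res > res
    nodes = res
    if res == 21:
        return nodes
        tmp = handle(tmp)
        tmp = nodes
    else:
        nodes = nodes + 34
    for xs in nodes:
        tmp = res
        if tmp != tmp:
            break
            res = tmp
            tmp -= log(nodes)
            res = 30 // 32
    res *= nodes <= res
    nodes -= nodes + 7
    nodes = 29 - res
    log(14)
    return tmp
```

Transformed code:
def calc(res, nodes, tmp):
    nodes = res > res
    nodes = res
    if res == 21:
        return nodes
    else:
        nodes = nodes + 34
    for xs in nodes:
        tmp = res
        if tmp != tmp:
            break
    res = res * (nodes <= res)
    nodes = nodes - (nodes + 7)
    nodes = 29 - res
    log(14)
    return tmp

13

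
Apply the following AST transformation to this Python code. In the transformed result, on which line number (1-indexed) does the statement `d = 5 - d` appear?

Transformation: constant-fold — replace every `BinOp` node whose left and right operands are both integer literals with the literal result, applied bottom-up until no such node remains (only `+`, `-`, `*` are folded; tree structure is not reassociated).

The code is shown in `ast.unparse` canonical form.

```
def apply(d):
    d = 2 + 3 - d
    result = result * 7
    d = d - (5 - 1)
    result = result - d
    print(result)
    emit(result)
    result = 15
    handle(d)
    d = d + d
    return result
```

2

Transformed code:
def apply(d):
    d = 5 - d
    result = result * 7
    d = d - 4
    result = result - d
    print(result)
    emit(result)
    result = 15
    handle(d)
    d = d + d
    return result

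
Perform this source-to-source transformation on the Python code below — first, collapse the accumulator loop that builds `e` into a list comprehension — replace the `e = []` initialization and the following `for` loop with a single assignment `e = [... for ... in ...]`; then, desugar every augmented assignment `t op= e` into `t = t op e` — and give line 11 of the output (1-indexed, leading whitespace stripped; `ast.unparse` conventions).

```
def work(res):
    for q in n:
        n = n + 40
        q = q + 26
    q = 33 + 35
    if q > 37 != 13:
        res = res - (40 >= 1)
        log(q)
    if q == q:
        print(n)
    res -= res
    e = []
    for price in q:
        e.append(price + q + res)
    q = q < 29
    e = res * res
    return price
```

Transformed code:
def work(res):
    for q in n:
        n = n + 40
        q = q + 26
    q = 33 + 35
    if q > 37 != 13:
        res = res - (40 >= 1)
        log(q)
    if q == q:
        print(n)
    res = res - res
    e = [price + q + res for price in q]
    q = q < 29
    e = res * res
    return price

res = res - res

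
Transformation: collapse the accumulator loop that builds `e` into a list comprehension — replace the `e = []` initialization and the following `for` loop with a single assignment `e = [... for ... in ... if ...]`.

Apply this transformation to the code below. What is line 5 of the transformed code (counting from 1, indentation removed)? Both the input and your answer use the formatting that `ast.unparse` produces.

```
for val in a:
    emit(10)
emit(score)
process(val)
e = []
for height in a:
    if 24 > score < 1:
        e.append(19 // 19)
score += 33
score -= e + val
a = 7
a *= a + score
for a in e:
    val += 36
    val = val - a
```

Transformed code:
for val in a:
    emit(10)
emit(score)
process(val)
e = [19 // 19 for height in a if 24 > score < 1]
score += 33
score -= e + val
a = 7
a *= a + score
for a in e:
    val += 36
    val = val - a

e = [19 // 19 for height in a if 24 > score < 1]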